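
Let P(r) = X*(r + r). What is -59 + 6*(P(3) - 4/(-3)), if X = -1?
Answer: -87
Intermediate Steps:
P(r) = -2*r (P(r) = -(r + r) = -2*r)
-59 + 6*(P(3) - 4/(-3)) = -59 + 6*(-2*3 - 4/(-3)) = -59 + 6*(-6 - 4*(-1/3)) = -59 + 6*(-6 + 4/3) = -59 + 6*(-14/3) = -59 - 28 = -87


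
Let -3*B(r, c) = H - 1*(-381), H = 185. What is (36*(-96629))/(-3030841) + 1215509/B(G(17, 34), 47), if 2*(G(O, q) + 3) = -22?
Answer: -11050074626703/1715456006 ≈ -6441.5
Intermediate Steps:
G(O, q) = -14 (G(O, q) = -3 + (½)*(-22) = -3 - 11 = -14)
B(r, c) = -566/3 (B(r, c) = -(185 - 1*(-381))/3 = -(185 + 381)/3 = -⅓*566 = -566/3)
(36*(-96629))/(-3030841) + 1215509/B(G(17, 34), 47) = (36*(-96629))/(-3030841) + 1215509/(-566/3) = -3478644*(-1/3030841) + 1215509*(-3/566) = 3478644/3030841 - 3646527/566 = -11050074626703/1715456006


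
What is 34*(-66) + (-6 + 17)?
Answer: -2233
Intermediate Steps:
34*(-66) + (-6 + 17) = -2244 + 11 = -2233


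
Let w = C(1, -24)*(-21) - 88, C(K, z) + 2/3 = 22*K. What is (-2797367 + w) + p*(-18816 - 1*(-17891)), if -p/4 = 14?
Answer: -2746103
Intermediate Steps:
p = -56 (p = -4*14 = -56)
C(K, z) = -⅔ + 22*K
w = -536 (w = (-⅔ + 22*1)*(-21) - 88 = (-⅔ + 22)*(-21) - 88 = (64/3)*(-21) - 88 = -448 - 88 = -536)
(-2797367 + w) + p*(-18816 - 1*(-17891)) = (-2797367 - 536) - 56*(-18816 - 1*(-17891)) = -2797903 - 56*(-18816 + 17891) = -2797903 - 56*(-925) = -2797903 + 51800 = -2746103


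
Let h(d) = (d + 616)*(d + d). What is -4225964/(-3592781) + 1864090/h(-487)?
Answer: -3083145830773/225709280763 ≈ -13.660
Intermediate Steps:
h(d) = 2*d*(616 + d) (h(d) = (616 + d)*(2*d) = 2*d*(616 + d))
-4225964/(-3592781) + 1864090/h(-487) = -4225964/(-3592781) + 1864090/((2*(-487)*(616 - 487))) = -4225964*(-1/3592781) + 1864090/((2*(-487)*129)) = 4225964/3592781 + 1864090/(-125646) = 4225964/3592781 + 1864090*(-1/125646) = 4225964/3592781 - 932045/62823 = -3083145830773/225709280763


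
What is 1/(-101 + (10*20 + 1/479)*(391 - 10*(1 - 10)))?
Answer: 479/46031902 ≈ 1.0406e-5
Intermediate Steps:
1/(-101 + (10*20 + 1/479)*(391 - 10*(1 - 10))) = 1/(-101 + (200 + 1/479)*(391 - 10*(-9))) = 1/(-101 + 95801*(391 + 90)/479) = 1/(-101 + (95801/479)*481) = 1/(-101 + 46080281/479) = 1/(46031902/479) = 479/46031902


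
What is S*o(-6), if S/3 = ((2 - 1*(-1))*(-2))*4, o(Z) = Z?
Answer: 432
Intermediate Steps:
S = -72 (S = 3*(((2 - 1*(-1))*(-2))*4) = 3*(((2 + 1)*(-2))*4) = 3*((3*(-2))*4) = 3*(-6*4) = 3*(-24) = -72)
S*o(-6) = -72*(-6) = 432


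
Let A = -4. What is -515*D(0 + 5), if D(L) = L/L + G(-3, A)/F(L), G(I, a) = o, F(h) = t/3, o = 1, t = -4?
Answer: -515/4 ≈ -128.75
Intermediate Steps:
F(h) = -4/3
G(I, a) = 1
D(L) = ¼ (D(L) = L/L + 1/(-4/3) = 1 + 1*(-¾) = 1 - ¾ = ¼)
-515*D(0 + 5) = -515*¼ = -515/4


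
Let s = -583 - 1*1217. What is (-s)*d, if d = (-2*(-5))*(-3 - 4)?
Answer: -126000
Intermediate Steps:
s = -1800 (s = -583 - 1217 = -1800)
d = -70 (d = 10*(-7) = -70)
(-s)*d = -1*(-1800)*(-70) = 1800*(-70) = -126000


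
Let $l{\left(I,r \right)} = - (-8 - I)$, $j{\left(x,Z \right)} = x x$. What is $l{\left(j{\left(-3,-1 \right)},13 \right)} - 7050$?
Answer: $-7033$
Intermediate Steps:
$j{\left(x,Z \right)} = x^{2}$
$l{\left(I,r \right)} = 8 + I$
$l{\left(j{\left(-3,-1 \right)},13 \right)} - 7050 = \left(8 + \left(-3\right)^{2}\right) - 7050 = \left(8 + 9\right) - 7050 = 17 - 7050 = -7033$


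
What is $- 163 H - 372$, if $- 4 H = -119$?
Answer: $- \frac{20885}{4} \approx -5221.3$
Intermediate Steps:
$H = \frac{119}{4}$ ($H = \left(- \frac{1}{4}\right) \left(-119\right) = \frac{119}{4} \approx 29.75$)
$- 163 H - 372 = \left(-163\right) \frac{119}{4} - 372 = - \frac{19397}{4} - 372 = - \frac{20885}{4}$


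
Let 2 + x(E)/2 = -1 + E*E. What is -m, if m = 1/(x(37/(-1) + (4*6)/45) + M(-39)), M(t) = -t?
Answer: -225/605843 ≈ -0.00037138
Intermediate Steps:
x(E) = -6 + 2*E² (x(E) = -4 + 2*(-1 + E*E) = -4 + 2*(-1 + E²) = -4 + (-2 + 2*E²) = -6 + 2*E²)
m = 225/605843 (m = 1/((-6 + 2*(37/(-1) + (4*6)/45)²) - 1*(-39)) = 1/((-6 + 2*(37*(-1) + 24*(1/45))²) + 39) = 1/((-6 + 2*(-37 + 8/15)²) + 39) = 1/((-6 + 2*(-547/15)²) + 39) = 1/((-6 + 2*(299209/225)) + 39) = 1/((-6 + 598418/225) + 39) = 1/(597068/225 + 39) = 1/(605843/225) = 225/605843 ≈ 0.00037138)
-m = -1*225/605843 = -225/605843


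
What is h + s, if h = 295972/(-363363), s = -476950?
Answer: -173306278822/363363 ≈ -4.7695e+5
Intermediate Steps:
h = -295972/363363 (h = 295972*(-1/363363) = -295972/363363 ≈ -0.81454)
h + s = -295972/363363 - 476950 = -173306278822/363363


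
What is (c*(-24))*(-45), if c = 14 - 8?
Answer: 6480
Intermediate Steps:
c = 6
(c*(-24))*(-45) = (6*(-24))*(-45) = -144*(-45) = 6480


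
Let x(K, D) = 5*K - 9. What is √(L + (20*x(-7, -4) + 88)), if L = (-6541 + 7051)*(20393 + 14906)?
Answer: √18001698 ≈ 4242.8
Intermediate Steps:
x(K, D) = -9 + 5*K
L = 18002490 (L = 510*35299 = 18002490)
√(L + (20*x(-7, -4) + 88)) = √(18002490 + (20*(-9 + 5*(-7)) + 88)) = √(18002490 + (20*(-9 - 35) + 88)) = √(18002490 + (20*(-44) + 88)) = √(18002490 + (-880 + 88)) = √(18002490 - 792) = √18001698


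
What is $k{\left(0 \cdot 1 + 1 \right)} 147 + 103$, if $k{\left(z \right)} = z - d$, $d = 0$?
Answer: $250$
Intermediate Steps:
$k{\left(z \right)} = z$ ($k{\left(z \right)} = z - 0 = z + 0 = z$)
$k{\left(0 \cdot 1 + 1 \right)} 147 + 103 = \left(0 \cdot 1 + 1\right) 147 + 103 = \left(0 + 1\right) 147 + 103 = 1 \cdot 147 + 103 = 147 + 103 = 250$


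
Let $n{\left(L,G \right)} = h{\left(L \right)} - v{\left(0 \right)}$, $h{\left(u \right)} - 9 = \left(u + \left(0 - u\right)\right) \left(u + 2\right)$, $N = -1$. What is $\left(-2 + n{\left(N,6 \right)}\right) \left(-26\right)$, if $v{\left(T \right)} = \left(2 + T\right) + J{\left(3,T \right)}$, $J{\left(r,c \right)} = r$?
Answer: $-52$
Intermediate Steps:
$h{\left(u \right)} = 9$ ($h{\left(u \right)} = 9 + \left(u + \left(0 - u\right)\right) \left(u + 2\right) = 9 + \left(u - u\right) \left(2 + u\right) = 9 + 0 \left(2 + u\right) = 9 + 0 = 9$)
$v{\left(T \right)} = 5 + T$ ($v{\left(T \right)} = \left(2 + T\right) + 3 = 5 + T$)
$n{\left(L,G \right)} = 4$ ($n{\left(L,G \right)} = 9 - \left(5 + 0\right) = 9 - 5 = 4$)
$\left(-2 + n{\left(N,6 \right)}\right) \left(-26\right) = \left(-2 + 4\right) \left(-26\right) = 2 \left(-26\right) = -52$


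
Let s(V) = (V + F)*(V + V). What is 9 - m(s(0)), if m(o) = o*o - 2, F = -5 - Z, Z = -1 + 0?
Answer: 11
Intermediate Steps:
Z = -1
F = -4 (F = -5 - 1*(-1) = -5 + 1 = -4)
s(V) = 2*V*(-4 + V) (s(V) = (V - 4)*(V + V) = (-4 + V)*(2*V) = 2*V*(-4 + V))
m(o) = -2 + o**2 (m(o) = o**2 - 2 = -2 + o**2)
9 - m(s(0)) = 9 - (-2 + (2*0*(-4 + 0))**2) = 9 - (-2 + (2*0*(-4))**2) = 9 - (-2 + 0**2) = 9 - (-2 + 0) = 9 - 1*(-2) = 9 + 2 = 11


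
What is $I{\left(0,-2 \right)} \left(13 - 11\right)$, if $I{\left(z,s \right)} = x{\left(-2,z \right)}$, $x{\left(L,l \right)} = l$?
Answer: $0$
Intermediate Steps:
$I{\left(z,s \right)} = z$
$I{\left(0,-2 \right)} \left(13 - 11\right) = 0 \left(13 - 11\right) = 0 \cdot 2 = 0$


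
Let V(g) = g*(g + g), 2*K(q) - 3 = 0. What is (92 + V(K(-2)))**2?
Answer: 37249/4 ≈ 9312.3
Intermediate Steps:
K(q) = 3/2 (K(q) = 3/2 + (1/2)*0 = 3/2 + 0 = 3/2)
V(g) = 2*g**2 (V(g) = g*(2*g) = 2*g**2)
(92 + V(K(-2)))**2 = (92 + 2*(3/2)**2)**2 = (92 + 2*(9/4))**2 = (92 + 9/2)**2 = (193/2)**2 = 37249/4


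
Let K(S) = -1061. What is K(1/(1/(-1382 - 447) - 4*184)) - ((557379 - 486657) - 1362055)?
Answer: 1290272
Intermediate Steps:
K(1/(1/(-1382 - 447) - 4*184)) - ((557379 - 486657) - 1362055) = -1061 - ((557379 - 486657) - 1362055) = -1061 - (70722 - 1362055) = -1061 - 1*(-1291333) = -1061 + 1291333 = 1290272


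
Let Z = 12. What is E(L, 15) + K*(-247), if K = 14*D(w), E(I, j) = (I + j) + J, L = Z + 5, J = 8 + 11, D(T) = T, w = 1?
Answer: -3407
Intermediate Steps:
J = 19
L = 17 (L = 12 + 5 = 17)
E(I, j) = 19 + I + j (E(I, j) = (I + j) + 19 = 19 + I + j)
K = 14 (K = 14*1 = 14)
E(L, 15) + K*(-247) = (19 + 17 + 15) + 14*(-247) = 51 - 3458 = -3407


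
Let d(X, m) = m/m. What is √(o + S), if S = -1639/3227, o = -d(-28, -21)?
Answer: I*√15702582/3227 ≈ 1.228*I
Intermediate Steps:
d(X, m) = 1
o = -1 (o = -1*1 = -1)
S = -1639/3227 (S = -1639*1/3227 = -1639/3227 ≈ -0.50790)
√(o + S) = √(-1 - 1639/3227) = √(-4866/3227) = I*√15702582/3227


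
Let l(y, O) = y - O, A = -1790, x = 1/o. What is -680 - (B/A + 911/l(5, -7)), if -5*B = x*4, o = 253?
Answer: -10269959449/13586100 ≈ -755.92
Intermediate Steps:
x = 1/253 ≈ 0.0039526
B = -4/1265 ≈ -0.0031621
-680 - (B/A + 911/l(5, -7)) = -680 - (-4/1265/(-1790) + 911/(5 - 1*(-7))) = -680 - (-4/1265*(-1/1790) + 911/(5 + 7)) = -680 - (2/1132175 + 911/12) = -680 - 1*1031411449/13586100 = -680 - 1031411449/13586100 = -10269959449/13586100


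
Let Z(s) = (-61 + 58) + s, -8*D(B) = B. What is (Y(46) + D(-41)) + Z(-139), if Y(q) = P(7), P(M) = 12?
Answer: -999/8 ≈ -124.88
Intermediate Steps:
D(B) = -B/8
Y(q) = 12
Z(s) = -3 + s
(Y(46) + D(-41)) + Z(-139) = (12 - ⅛*(-41)) + (-3 - 139) = (12 + 41/8) - 142 = 137/8 - 142 = -999/8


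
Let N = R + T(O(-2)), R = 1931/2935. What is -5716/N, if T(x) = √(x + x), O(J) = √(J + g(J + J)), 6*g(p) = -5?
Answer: -5716/(1931/2935 + 3^(¾)*34^(¼)*√I/3) ≈ -2029.7 + 1346.8*I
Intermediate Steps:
g(p) = -⅚ (g(p) = (⅙)*(-5) = -⅚)
O(J) = √(-⅚ + J) (O(J) = √(J - ⅚) = √(-⅚ + J))
T(x) = √2*√x (T(x) = √(2*x) = √2*√x)
R = 1931/2935 (R = 1931*(1/2935) = 1931/2935 ≈ 0.65792)
N = 1931/2935 + 3^(¾)*34^(¼)*√I/3 (N = 1931/2935 + √2*√(√(-30 + 36*(-2))/6) = 1931/2935 + √2*√(√(-30 - 72)/6) = 1931/2935 + √2*√(√(-102)/6) = 1931/2935 + √2*√((I*√102)/6) = 1931/2935 + √2*√(I*√102/6) = 1931/2935 + √2*(6^(¾)*17^(¼)*√I/6) = 1931/2935 + 3^(¾)*34^(¼)*√I/3 ≈ 1.9553 + 1.2974*I)
-5716/N = -5716/(1931/2935 + 3^(¾)*34^(¼)*√I/3)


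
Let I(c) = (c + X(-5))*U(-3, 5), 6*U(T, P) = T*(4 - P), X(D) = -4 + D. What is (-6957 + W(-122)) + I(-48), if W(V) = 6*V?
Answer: -15435/2 ≈ -7717.5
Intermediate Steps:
U(T, P) = T*(4 - P)/6 (U(T, P) = (T*(4 - P))/6 = T*(4 - P)/6)
I(c) = -9/2 + c/2 (I(c) = (c + (-4 - 5))*((⅙)*(-3)*(4 - 1*5)) = (c - 9)*((⅙)*(-3)*(4 - 5)) = (-9 + c)*((⅙)*(-3)*(-1)) = (-9 + c)*(½) = -9/2 + c/2)
(-6957 + W(-122)) + I(-48) = (-6957 + 6*(-122)) + (-9/2 + (½)*(-48)) = (-6957 - 732) + (-9/2 - 24) = -7689 - 57/2 = -15435/2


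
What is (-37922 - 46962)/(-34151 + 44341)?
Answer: -42442/5095 ≈ -8.3301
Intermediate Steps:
(-37922 - 46962)/(-34151 + 44341) = -84884/10190 = -84884*1/10190 = -42442/5095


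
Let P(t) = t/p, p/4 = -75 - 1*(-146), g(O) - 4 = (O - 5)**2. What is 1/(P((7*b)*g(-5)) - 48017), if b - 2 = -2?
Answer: -1/48017 ≈ -2.0826e-5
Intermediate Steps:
b = 0 (b = 2 - 2 = 0)
g(O) = 4 + (-5 + O)**2 (g(O) = 4 + (O - 5)**2 = 4 + (-5 + O)**2)
p = 284 (p = 4*(-75 - 1*(-146)) = 4*(-75 + 146) = 4*71 = 284)
P(t) = t/284
1/(P((7*b)*g(-5)) - 48017) = 1/(((7*0)*(4 + (-5 - 5)**2))/284 - 48017) = 1/((0*(4 + (-10)**2))/284 - 48017) = 1/((0*(4 + 100))/284 - 48017) = 1/((0*104)/284 - 48017) = 1/((1/284)*0 - 48017) = 1/(0 - 48017) = 1/(-48017) = -1/48017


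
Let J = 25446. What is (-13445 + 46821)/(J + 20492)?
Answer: 16688/22969 ≈ 0.72654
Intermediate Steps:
(-13445 + 46821)/(J + 20492) = (-13445 + 46821)/(25446 + 20492) = 33376/45938 = 33376*(1/45938) = 16688/22969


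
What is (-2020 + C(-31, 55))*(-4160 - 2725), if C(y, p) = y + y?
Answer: 14334570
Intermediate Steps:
C(y, p) = 2*y
(-2020 + C(-31, 55))*(-4160 - 2725) = (-2020 + 2*(-31))*(-4160 - 2725) = (-2020 - 62)*(-6885) = -2082*(-6885) = 14334570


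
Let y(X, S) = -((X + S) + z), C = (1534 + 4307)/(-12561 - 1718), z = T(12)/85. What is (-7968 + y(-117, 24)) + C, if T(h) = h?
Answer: -9558673458/1213715 ≈ -7875.5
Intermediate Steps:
z = 12/85 ≈ 0.14118
C = -5841/14279 (C = 5841/(-14279) = 5841*(-1/14279) = -5841/14279 ≈ -0.40906)
y(X, S) = -12/85 - S - X (y(X, S) = -((X + S) + 12/85) = -((S + X) + 12/85) = -(12/85 + S + X) = -12/85 - S - X)
(-7968 + y(-117, 24)) + C = (-7968 + (-12/85 - 1*24 - 1*(-117))) - 5841/14279 = (-7968 + (-12/85 - 24 + 117)) - 5841/14279 = (-7968 + 7893/85) - 5841/14279 = -669387/85 - 5841/14279 = -9558673458/1213715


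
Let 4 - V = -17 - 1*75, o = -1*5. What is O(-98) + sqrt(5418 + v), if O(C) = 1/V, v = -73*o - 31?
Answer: 1/96 + 2*sqrt(1438) ≈ 75.852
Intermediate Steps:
o = -5
V = 96 (V = 4 - (-17 - 1*75) = 4 - (-17 - 75) = 4 - 1*(-92) = 4 + 92 = 96)
v = 334 (v = -73*(-5) - 31 = 365 - 31 = 334)
O(C) = 1/96
O(-98) + sqrt(5418 + v) = 1/96 + sqrt(5418 + 334) = 1/96 + sqrt(5752) = 1/96 + 2*sqrt(1438)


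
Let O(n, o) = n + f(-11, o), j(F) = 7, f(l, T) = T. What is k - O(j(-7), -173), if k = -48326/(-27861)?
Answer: 4673252/27861 ≈ 167.73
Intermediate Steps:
k = 48326/27861 (k = -48326*(-1/27861) = 48326/27861 ≈ 1.7345)
O(n, o) = n + o
k - O(j(-7), -173) = 48326/27861 - (7 - 173) = 48326/27861 - 1*(-166) = 48326/27861 + 166 = 4673252/27861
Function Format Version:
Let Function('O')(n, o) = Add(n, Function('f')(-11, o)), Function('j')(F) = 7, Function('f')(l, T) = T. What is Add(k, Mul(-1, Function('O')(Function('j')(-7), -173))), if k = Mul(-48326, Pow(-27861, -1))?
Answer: Rational(4673252, 27861) ≈ 167.73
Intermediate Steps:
k = Rational(48326, 27861) (k = Mul(-48326, Rational(-1, 27861)) = Rational(48326, 27861) ≈ 1.7345)
Function('O')(n, o) = Add(n, o)
Add(k, Mul(-1, Function('O')(Function('j')(-7), -173))) = Add(Rational(48326, 27861), Mul(-1, Add(7, -173))) = Add(Rational(48326, 27861), Mul(-1, -166)) = Add(Rational(48326, 27861), 166) = Rational(4673252, 27861)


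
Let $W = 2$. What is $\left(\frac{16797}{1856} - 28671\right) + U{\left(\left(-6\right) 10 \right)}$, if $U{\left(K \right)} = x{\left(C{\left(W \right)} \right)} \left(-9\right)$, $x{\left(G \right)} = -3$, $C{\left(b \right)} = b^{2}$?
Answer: $- \frac{53146467}{1856} \approx -28635.0$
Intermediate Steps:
$U{\left(K \right)} = 27$ ($U{\left(K \right)} = \left(-3\right) \left(-9\right) = 27$)
$\left(\frac{16797}{1856} - 28671\right) + U{\left(\left(-6\right) 10 \right)} = \left(\frac{16797}{1856} - 28671\right) + 27 = - \frac{53196579}{1856} + 27 = - \frac{53146467}{1856}$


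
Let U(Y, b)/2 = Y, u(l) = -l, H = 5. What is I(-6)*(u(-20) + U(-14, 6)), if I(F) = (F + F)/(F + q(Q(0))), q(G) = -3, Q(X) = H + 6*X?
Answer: -32/3 ≈ -10.667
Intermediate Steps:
Q(X) = 5 + 6*X
U(Y, b) = 2*Y
I(F) = 2*F/(-3 + F) (I(F) = (F + F)/(F - 3) = (2*F)/(-3 + F) = 2*F/(-3 + F))
I(-6)*(u(-20) + U(-14, 6)) = (2*(-6)/(-3 - 6))*(-1*(-20) + 2*(-14)) = (2*(-6)/(-9))*(20 - 28) = (2*(-6)*(-⅑))*(-8) = (4/3)*(-8) = -32/3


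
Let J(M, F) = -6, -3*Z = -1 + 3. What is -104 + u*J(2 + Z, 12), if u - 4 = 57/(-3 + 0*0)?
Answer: -14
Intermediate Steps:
Z = -2/3 (Z = -(-1 + 3)/3 = -1/3*2 = -2/3 ≈ -0.66667)
u = -15 (u = 4 + 57/(-3 + 0*0) = 4 + 57/(-3 + 0) = 4 + 57/(-3) = 4 + 57*(-1/3) = 4 - 19 = -15)
-104 + u*J(2 + Z, 12) = -104 - 15*(-6) = -104 + 90 = -14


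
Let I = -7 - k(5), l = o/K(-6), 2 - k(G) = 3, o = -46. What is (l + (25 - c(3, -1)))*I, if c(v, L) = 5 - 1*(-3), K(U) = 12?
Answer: -79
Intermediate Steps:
k(G) = -1 (k(G) = 2 - 1*3 = 2 - 3 = -1)
c(v, L) = 8 (c(v, L) = 5 + 3 = 8)
l = -23/6 (l = -46/12 = -46*1/12 = -23/6 ≈ -3.8333)
I = -6 (I = -7 - 1*(-1) = -7 + 1 = -6)
(l + (25 - c(3, -1)))*I = (-23/6 + (25 - 1*8))*(-6) = (-23/6 + (25 - 8))*(-6) = (-23/6 + 17)*(-6) = (79/6)*(-6) = -79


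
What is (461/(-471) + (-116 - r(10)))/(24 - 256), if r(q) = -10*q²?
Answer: -415903/109272 ≈ -3.8061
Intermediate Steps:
(461/(-471) + (-116 - r(10)))/(24 - 256) = (461/(-471) + (-116 - (-10)*10²))/(24 - 256) = (461*(-1/471) + (-116 - (-10)*100))/(-232) = (-461/471 + (-116 - 1*(-1000)))*(-1/232) = (-461/471 + (-116 + 1000))*(-1/232) = (-461/471 + 884)*(-1/232) = (415903/471)*(-1/232) = -415903/109272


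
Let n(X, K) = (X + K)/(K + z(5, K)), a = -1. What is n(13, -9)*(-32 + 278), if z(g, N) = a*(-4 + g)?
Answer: -492/5 ≈ -98.400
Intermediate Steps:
z(g, N) = 4 - g (z(g, N) = -(-4 + g) = 4 - g)
n(X, K) = (K + X)/(-1 + K) (n(X, K) = (X + K)/(K + (4 - 1*5)) = (K + X)/(K + (4 - 5)) = (K + X)/(K - 1) = (K + X)/(-1 + K))
n(13, -9)*(-32 + 278) = ((-9 + 13)/(-1 - 9))*(-32 + 278) = (4/(-10))*246 = -⅒*4*246 = -⅖*246 = -492/5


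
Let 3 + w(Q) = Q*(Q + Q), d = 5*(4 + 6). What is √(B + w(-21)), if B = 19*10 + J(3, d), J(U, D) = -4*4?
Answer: 9*√13 ≈ 32.450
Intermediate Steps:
d = 50 (d = 5*10 = 50)
w(Q) = -3 + 2*Q² (w(Q) = -3 + Q*(Q + Q) = -3 + Q*(2*Q) = -3 + 2*Q²)
J(U, D) = -16
B = 174 (B = 19*10 - 16 = 190 - 16 = 174)
√(B + w(-21)) = √(174 + (-3 + 2*(-21)²)) = √(174 + (-3 + 2*441)) = √(174 + (-3 + 882)) = √(174 + 879) = √1053 = 9*√13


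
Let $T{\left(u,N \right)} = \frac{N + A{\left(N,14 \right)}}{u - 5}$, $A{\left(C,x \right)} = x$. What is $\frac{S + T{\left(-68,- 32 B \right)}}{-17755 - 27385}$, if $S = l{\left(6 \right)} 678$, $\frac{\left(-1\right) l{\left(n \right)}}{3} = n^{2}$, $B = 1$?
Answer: $\frac{2672667}{1647610} \approx 1.6221$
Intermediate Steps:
$T{\left(u,N \right)} = \frac{14 + N}{-5 + u}$ ($T{\left(u,N \right)} = \frac{N + 14}{u - 5} = \frac{14 + N}{-5 + u}$)
$l{\left(n \right)} = - 3 n^{2}$
$S = -73224$ ($S = - 3 \cdot 6^{2} \cdot 678 = \left(-3\right) 36 \cdot 678 = \left(-108\right) 678 = -73224$)
$\frac{S + T{\left(-68,- 32 B \right)}}{-17755 - 27385} = \frac{-73224 + \frac{14 - 32}{-5 - 68}}{-17755 - 27385} = \frac{-73224 + \frac{14 - 32}{-73}}{-45140} = \left(-73224 - - \frac{18}{73}\right) \left(- \frac{1}{45140}\right) = \left(-73224 + \frac{18}{73}\right) \left(- \frac{1}{45140}\right) = \left(- \frac{5345334}{73}\right) \left(- \frac{1}{45140}\right) = \frac{2672667}{1647610}$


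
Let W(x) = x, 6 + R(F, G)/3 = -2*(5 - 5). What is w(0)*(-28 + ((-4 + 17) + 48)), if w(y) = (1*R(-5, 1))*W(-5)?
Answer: 2970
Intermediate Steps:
R(F, G) = -18 (R(F, G) = -18 + 3*(-2*(5 - 5)) = -18 + 3*(-2*0) = -18 + 3*0 = -18 + 0 = -18)
w(y) = 90 (w(y) = (1*(-18))*(-5) = -18*(-5) = 90)
w(0)*(-28 + ((-4 + 17) + 48)) = 90*(-28 + ((-4 + 17) + 48)) = 90*(-28 + (13 + 48)) = 90*(-28 + 61) = 90*33 = 2970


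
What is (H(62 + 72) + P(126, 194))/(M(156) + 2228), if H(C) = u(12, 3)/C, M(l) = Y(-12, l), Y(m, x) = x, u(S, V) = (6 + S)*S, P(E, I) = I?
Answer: 6553/79864 ≈ 0.082052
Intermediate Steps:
u(S, V) = S*(6 + S)
M(l) = l
H(C) = 216/C (H(C) = (12*(6 + 12))/C = (12*18)/C = 216/C)
(H(62 + 72) + P(126, 194))/(M(156) + 2228) = (216/(62 + 72) + 194)/(156 + 2228) = (216/134 + 194)/2384 = (216*(1/134) + 194)*(1/2384) = (108/67 + 194)*(1/2384) = (13106/67)*(1/2384) = 6553/79864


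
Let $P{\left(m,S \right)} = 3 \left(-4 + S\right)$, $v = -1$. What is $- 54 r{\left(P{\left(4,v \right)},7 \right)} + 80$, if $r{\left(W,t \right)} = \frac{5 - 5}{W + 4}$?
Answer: $80$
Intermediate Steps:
$P{\left(m,S \right)} = -12 + 3 S$
$r{\left(W,t \right)} = 0$ ($r{\left(W,t \right)} = \frac{0}{4 + W} = 0$)
$- 54 r{\left(P{\left(4,v \right)},7 \right)} + 80 = \left(-54\right) 0 + 80 = 0 + 80 = 80$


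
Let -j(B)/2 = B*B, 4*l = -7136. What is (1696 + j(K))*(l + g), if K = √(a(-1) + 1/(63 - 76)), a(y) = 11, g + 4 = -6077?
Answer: -13167220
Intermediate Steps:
g = -6081 (g = -4 - 6077 = -6081)
K = √1846/13 (K = √(11 + 1/(63 - 76)) = √(11 + 1/(-13)) = √(11 - 1/13) = √(142/13) = √1846/13 ≈ 3.3050)
l = -1784 (l = (¼)*(-7136) = -1784)
j(B) = -2*B² (j(B) = -2*B*B = -2*B²)
(1696 + j(K))*(l + g) = (1696 - 2*(√1846/13)²)*(-1784 - 6081) = (1696 - 2*142/13)*(-7865) = (1696 - 284/13)*(-7865) = (21764/13)*(-7865) = -13167220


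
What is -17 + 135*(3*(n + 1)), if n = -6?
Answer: -2042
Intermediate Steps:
-17 + 135*(3*(n + 1)) = -17 + 135*(3*(-6 + 1)) = -17 + 135*(3*(-5)) = -17 + 135*(-15) = -17 - 2025 = -2042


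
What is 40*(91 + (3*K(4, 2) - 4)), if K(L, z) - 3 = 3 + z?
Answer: 4440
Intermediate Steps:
K(L, z) = 6 + z (K(L, z) = 3 + (3 + z) = 6 + z)
40*(91 + (3*K(4, 2) - 4)) = 40*(91 + (3*(6 + 2) - 4)) = 40*(91 + (3*8 - 4)) = 40*(91 + (24 - 4)) = 40*(91 + 20) = 40*111 = 4440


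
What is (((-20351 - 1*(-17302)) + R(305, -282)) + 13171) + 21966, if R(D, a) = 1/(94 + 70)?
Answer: 5262433/164 ≈ 32088.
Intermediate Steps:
R(D, a) = 1/164
(((-20351 - 1*(-17302)) + R(305, -282)) + 13171) + 21966 = (((-20351 - 1*(-17302)) + 1/164) + 13171) + 21966 = (((-20351 + 17302) + 1/164) + 13171) + 21966 = ((-3049 + 1/164) + 13171) + 21966 = (-500035/164 + 13171) + 21966 = 1660009/164 + 21966 = 5262433/164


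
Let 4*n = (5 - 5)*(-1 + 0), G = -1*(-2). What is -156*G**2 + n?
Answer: -624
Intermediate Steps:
G = 2
n = 0 (n = ((5 - 5)*(-1 + 0))/4 = (0*(-1))/4 = (1/4)*0 = 0)
-156*G**2 + n = -156*2**2 + 0 = -156*4 + 0 = -624 + 0 = -624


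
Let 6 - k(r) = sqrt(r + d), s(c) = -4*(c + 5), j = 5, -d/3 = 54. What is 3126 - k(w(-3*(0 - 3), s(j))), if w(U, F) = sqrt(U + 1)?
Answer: 3120 + sqrt(-162 + sqrt(10)) ≈ 3120.0 + 12.603*I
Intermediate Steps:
d = -162 (d = -3*54 = -162)
s(c) = -20 - 4*c (s(c) = -4*(5 + c) = -20 - 4*c)
w(U, F) = sqrt(1 + U)
k(r) = 6 - sqrt(-162 + r) (k(r) = 6 - sqrt(r - 162) = 6 - sqrt(-162 + r))
3126 - k(w(-3*(0 - 3), s(j))) = 3126 - (6 - sqrt(-162 + sqrt(1 - 3*(0 - 3)))) = 3126 - (6 - sqrt(-162 + sqrt(1 - 3*(-3)))) = 3126 - (6 - sqrt(-162 + sqrt(1 + 9))) = 3126 - (6 - sqrt(-162 + sqrt(10))) = 3126 + (-6 + sqrt(-162 + sqrt(10))) = 3120 + sqrt(-162 + sqrt(10))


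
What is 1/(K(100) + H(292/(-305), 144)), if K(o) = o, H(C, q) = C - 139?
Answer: -305/12187 ≈ -0.025027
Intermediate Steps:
H(C, q) = -139 + C
1/(K(100) + H(292/(-305), 144)) = 1/(100 + (-139 + 292/(-305))) = 1/(100 + (-139 + 292*(-1/305))) = 1/(100 + (-139 - 292/305)) = 1/(100 - 42687/305) = 1/(-12187/305) = -305/12187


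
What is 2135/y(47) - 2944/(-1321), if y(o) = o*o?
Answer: 9323631/2918089 ≈ 3.1951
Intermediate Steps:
y(o) = o**2
2135/y(47) - 2944/(-1321) = 2135/(47**2) - 2944/(-1321) = 2135/2209 - 2944*(-1/1321) = 2135*(1/2209) + 2944/1321 = 2135/2209 + 2944/1321 = 9323631/2918089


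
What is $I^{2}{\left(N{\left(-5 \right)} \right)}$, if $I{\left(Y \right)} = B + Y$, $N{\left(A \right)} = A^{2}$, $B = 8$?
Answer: $1089$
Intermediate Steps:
$I{\left(Y \right)} = 8 + Y$
$I^{2}{\left(N{\left(-5 \right)} \right)} = \left(8 + \left(-5\right)^{2}\right)^{2} = \left(8 + 25\right)^{2} = 33^{2} = 1089$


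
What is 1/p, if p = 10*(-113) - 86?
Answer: -1/1216 ≈ -0.00082237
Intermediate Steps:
p = -1216 (p = -1130 - 86 = -1216)
1/p = 1/(-1216) = -1/1216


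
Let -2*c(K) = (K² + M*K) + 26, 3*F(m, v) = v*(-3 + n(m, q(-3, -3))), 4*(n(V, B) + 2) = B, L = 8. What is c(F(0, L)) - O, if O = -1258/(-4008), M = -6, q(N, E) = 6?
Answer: -510235/6012 ≈ -84.869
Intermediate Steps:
n(V, B) = -2 + B/4
F(m, v) = -7*v/6 (F(m, v) = (v*(-3 + (-2 + (¼)*6)))/3 = (v*(-3 + (-2 + 3/2)))/3 = (v*(-3 - ½))/3 = (v*(-7/2))/3 = (-7*v/2)/3 = -7*v/6)
O = 629/2004 (O = -1258*(-1/4008) = 629/2004 ≈ 0.31387)
c(K) = -13 + 3*K - K²/2 (c(K) = -((K² - 6*K) + 26)/2 = -(26 + K² - 6*K)/2 = -13 + 3*K - K²/2)
c(F(0, L)) - O = (-13 + 3*(-7/6*8) - (-7/6*8)²/2) - 1*629/2004 = (-13 + 3*(-28/3) - (-28/3)²/2) - 629/2004 = (-13 - 28 - ½*784/9) - 629/2004 = (-13 - 28 - 392/9) - 629/2004 = -761/9 - 629/2004 = -510235/6012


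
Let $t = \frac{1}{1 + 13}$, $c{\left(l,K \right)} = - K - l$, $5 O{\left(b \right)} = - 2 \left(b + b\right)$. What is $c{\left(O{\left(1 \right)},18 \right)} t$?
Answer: $- \frac{43}{35} \approx -1.2286$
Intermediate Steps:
$O{\left(b \right)} = - \frac{4 b}{5}$ ($O{\left(b \right)} = \frac{\left(-2\right) \left(b + b\right)}{5} = \frac{\left(-2\right) 2 b}{5} = \frac{\left(-4\right) b}{5} = - \frac{4 b}{5}$)
$t = \frac{1}{14} \approx 0.071429$
$c{\left(O{\left(1 \right)},18 \right)} t = \left(\left(-1\right) 18 - \left(- \frac{4}{5}\right) 1\right) \frac{1}{14} = \left(-18 - - \frac{4}{5}\right) \frac{1}{14} = \left(-18 + \frac{4}{5}\right) \frac{1}{14} = \left(- \frac{86}{5}\right) \frac{1}{14} = - \frac{43}{35}$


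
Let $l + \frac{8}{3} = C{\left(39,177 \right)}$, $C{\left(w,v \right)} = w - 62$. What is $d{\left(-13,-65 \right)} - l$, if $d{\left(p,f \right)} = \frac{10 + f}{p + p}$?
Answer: $\frac{2167}{78} \approx 27.782$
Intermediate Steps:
$d{\left(p,f \right)} = \frac{10 + f}{2 p}$
$C{\left(w,v \right)} = -62 + w$ ($C{\left(w,v \right)} = w - 62 = -62 + w$)
$l = - \frac{77}{3}$ ($l = - \frac{8}{3} + \left(-62 + 39\right) = - \frac{8}{3} - 23 = - \frac{77}{3} \approx -25.667$)
$d{\left(-13,-65 \right)} - l = \frac{10 - 65}{2 \left(-13\right)} - - \frac{77}{3} = \frac{1}{2} \left(- \frac{1}{13}\right) \left(-55\right) + \frac{77}{3} = \frac{55}{26} + \frac{77}{3} = \frac{2167}{78}$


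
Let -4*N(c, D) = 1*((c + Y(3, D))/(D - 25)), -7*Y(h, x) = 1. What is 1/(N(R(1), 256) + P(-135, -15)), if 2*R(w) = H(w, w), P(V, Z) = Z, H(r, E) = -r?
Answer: -4312/64677 ≈ -0.066670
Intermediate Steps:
Y(h, x) = -⅐ (Y(h, x) = -⅐*1 = -⅐)
R(w) = -w/2 (R(w) = (-w)/2 = -w/2)
N(c, D) = -(-⅐ + c)/(4*(-25 + D)) (N(c, D) = -(c - ⅐)/(D - 25)/4 = -(-⅐ + c)/(-25 + D)/4 = -(-⅐ + c)/(4*(-25 + D)))
1/(N(R(1), 256) + P(-135, -15)) = 1/((1 - (-7)/2)/(28*(-25 + 256)) - 15) = 1/((1/28)*(1 - 7*(-½))/231 - 15) = 1/((1/28)*(1/231)*(1 + 7/2) - 15) = 1/((1/28)*(1/231)*(9/2) - 15) = 1/(3/4312 - 15) = 1/(-64677/4312) = -4312/64677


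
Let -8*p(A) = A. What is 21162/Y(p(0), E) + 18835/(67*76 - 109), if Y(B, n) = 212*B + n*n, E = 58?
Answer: 84405593/8381406 ≈ 10.071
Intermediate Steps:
p(A) = -A/8
Y(B, n) = n**2 + 212*B (Y(B, n) = 212*B + n**2 = n**2 + 212*B)
21162/Y(p(0), E) + 18835/(67*76 - 109) = 21162/(58**2 + 212*(-1/8*0)) + 18835/(67*76 - 109) = 21162/(3364 + 212*0) + 18835/(5092 - 109) = 21162/(3364 + 0) + 18835/4983 = 21162/3364 + 18835*(1/4983) = 21162*(1/3364) + 18835/4983 = 10581/1682 + 18835/4983 = 84405593/8381406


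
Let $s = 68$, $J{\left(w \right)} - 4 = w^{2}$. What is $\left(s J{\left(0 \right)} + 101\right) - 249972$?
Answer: $-249599$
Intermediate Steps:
$J{\left(w \right)} = 4 + w^{2}$
$\left(s J{\left(0 \right)} + 101\right) - 249972 = \left(68 \left(4 + 0^{2}\right) + 101\right) - 249972 = \left(68 \left(4 + 0\right) + 101\right) - 249972 = \left(68 \cdot 4 + 101\right) - 249972 = \left(272 + 101\right) - 249972 = 373 - 249972 = -249599$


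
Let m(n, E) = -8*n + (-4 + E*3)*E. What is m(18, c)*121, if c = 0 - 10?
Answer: 23716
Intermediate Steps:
c = -10
m(n, E) = -8*n + E*(-4 + 3*E) (m(n, E) = -8*n + (-4 + 3*E)*E = -8*n + E*(-4 + 3*E))
m(18, c)*121 = (-8*18 - 4*(-10) + 3*(-10)²)*121 = (-144 + 40 + 3*100)*121 = (-144 + 40 + 300)*121 = 196*121 = 23716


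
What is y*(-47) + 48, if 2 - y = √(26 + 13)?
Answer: -46 + 47*√39 ≈ 247.51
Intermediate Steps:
y = 2 - √39 (y = 2 - √(26 + 13) = 2 - √39 ≈ -4.2450)
y*(-47) + 48 = (2 - √39)*(-47) + 48 = (-94 + 47*√39) + 48 = -46 + 47*√39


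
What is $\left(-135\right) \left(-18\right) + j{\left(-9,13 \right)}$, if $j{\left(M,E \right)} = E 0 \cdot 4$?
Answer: $2430$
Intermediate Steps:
$j{\left(M,E \right)} = 0$ ($j{\left(M,E \right)} = 0 \cdot 4 = 0$)
$\left(-135\right) \left(-18\right) + j{\left(-9,13 \right)} = \left(-135\right) \left(-18\right) + 0 = 2430 + 0 = 2430$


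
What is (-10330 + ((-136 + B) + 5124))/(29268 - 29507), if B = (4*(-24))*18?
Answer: 7070/239 ≈ 29.582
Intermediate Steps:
B = -1728 (B = -96*18 = -1728)
(-10330 + ((-136 + B) + 5124))/(29268 - 29507) = (-10330 + ((-136 - 1728) + 5124))/(29268 - 29507) = (-10330 + (-1864 + 5124))/(-239) = (-10330 + 3260)*(-1/239) = -7070*(-1/239) = 7070/239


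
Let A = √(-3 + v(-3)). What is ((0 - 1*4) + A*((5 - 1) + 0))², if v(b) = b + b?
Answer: -128 - 96*I ≈ -128.0 - 96.0*I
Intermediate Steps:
v(b) = 2*b
A = 3*I (A = √(-3 + 2*(-3)) = √(-3 - 6) = √(-9) = 3*I ≈ 3.0*I)
((0 - 1*4) + A*((5 - 1) + 0))² = ((0 - 1*4) + (3*I)*((5 - 1) + 0))² = ((0 - 4) + (3*I)*(4 + 0))² = (-4 + (3*I)*4)² = (-4 + 12*I)²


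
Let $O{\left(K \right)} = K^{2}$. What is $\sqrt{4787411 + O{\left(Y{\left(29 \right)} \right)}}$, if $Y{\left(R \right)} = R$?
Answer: $6 \sqrt{133007} \approx 2188.2$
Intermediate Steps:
$\sqrt{4787411 + O{\left(Y{\left(29 \right)} \right)}} = \sqrt{4787411 + 29^{2}} = \sqrt{4787411 + 841} = \sqrt{4788252} = 6 \sqrt{133007}$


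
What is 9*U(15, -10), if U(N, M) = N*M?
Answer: -1350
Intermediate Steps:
U(N, M) = M*N
9*U(15, -10) = 9*(-10*15) = 9*(-150) = -1350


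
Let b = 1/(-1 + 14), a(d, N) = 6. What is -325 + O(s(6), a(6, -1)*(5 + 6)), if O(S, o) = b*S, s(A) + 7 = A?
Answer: -4226/13 ≈ -325.08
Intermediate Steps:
s(A) = -7 + A
b = 1/13 ≈ 0.076923
O(S, o) = S/13
-325 + O(s(6), a(6, -1)*(5 + 6)) = -325 + (-7 + 6)/13 = -325 + (1/13)*(-1) = -325 - 1/13 = -4226/13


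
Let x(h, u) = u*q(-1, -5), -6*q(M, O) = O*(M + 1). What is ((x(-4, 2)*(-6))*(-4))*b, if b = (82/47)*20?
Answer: 0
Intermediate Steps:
q(M, O) = -O*(1 + M)/6 (q(M, O) = -O*(M + 1)/6 = -O*(1 + M)/6)
x(h, u) = 0 (x(h, u) = u*(-1/6*(-5)*(1 - 1)) = u*(-1/6*(-5)*0) = u*0 = 0)
b = 1640/47 (b = (82*(1/47))*20 = (82/47)*20 = 1640/47 ≈ 34.894)
((x(-4, 2)*(-6))*(-4))*b = ((0*(-6))*(-4))*(1640/47) = (0*(-4))*(1640/47) = 0*(1640/47) = 0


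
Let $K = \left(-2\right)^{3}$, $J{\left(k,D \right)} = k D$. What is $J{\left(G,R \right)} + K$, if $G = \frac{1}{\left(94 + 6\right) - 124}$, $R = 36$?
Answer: $- \frac{19}{2} \approx -9.5$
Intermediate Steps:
$G = - \frac{1}{24}$ ($G = \frac{1}{100 - 124} = \frac{1}{-24} = - \frac{1}{24} \approx -0.041667$)
$J{\left(k,D \right)} = D k$
$K = -8$
$J{\left(G,R \right)} + K = 36 \left(- \frac{1}{24}\right) - 8 = - \frac{3}{2} - 8 = - \frac{19}{2}$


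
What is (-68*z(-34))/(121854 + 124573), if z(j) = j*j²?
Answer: 2672672/246427 ≈ 10.846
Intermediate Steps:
z(j) = j³
(-68*z(-34))/(121854 + 124573) = (-68*(-34)³)/(121854 + 124573) = -68*(-39304)/246427 = 2672672*(1/246427) = 2672672/246427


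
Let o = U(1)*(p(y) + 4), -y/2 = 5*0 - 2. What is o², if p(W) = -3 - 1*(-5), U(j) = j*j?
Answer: 36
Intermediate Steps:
U(j) = j²
y = 4 (y = -2*(5*0 - 2) = -2*(0 - 2) = -2*(-2) = 4)
p(W) = 2 (p(W) = -3 + 5 = 2)
o = 6 (o = 1²*(2 + 4) = 1*6 = 6)
o² = 6² = 36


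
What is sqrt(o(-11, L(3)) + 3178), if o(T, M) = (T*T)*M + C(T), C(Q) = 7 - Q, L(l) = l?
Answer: sqrt(3559) ≈ 59.657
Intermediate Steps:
o(T, M) = 7 - T + M*T**2 (o(T, M) = (T*T)*M + (7 - T) = T**2*M + (7 - T) = M*T**2 + (7 - T) = 7 - T + M*T**2)
sqrt(o(-11, L(3)) + 3178) = sqrt((7 - 1*(-11) + 3*(-11)**2) + 3178) = sqrt((7 + 11 + 3*121) + 3178) = sqrt((7 + 11 + 363) + 3178) = sqrt(381 + 3178) = sqrt(3559)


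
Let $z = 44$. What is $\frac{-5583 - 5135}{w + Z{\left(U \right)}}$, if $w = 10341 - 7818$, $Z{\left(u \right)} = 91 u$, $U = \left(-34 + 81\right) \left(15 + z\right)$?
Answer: $- \frac{5359}{127433} \approx -0.042053$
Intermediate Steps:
$U = 2773$ ($U = \left(-34 + 81\right) \left(15 + 44\right) = 47 \cdot 59 = 2773$)
$w = 2523$
$\frac{-5583 - 5135}{w + Z{\left(U \right)}} = \frac{-5583 - 5135}{2523 + 91 \cdot 2773} = - \frac{10718}{2523 + 252343} = - \frac{10718}{254866} = \left(-10718\right) \frac{1}{254866} = - \frac{5359}{127433}$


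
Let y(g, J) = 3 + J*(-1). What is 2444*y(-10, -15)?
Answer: 43992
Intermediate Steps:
y(g, J) = 3 - J
2444*y(-10, -15) = 2444*(3 - 1*(-15)) = 2444*(3 + 15) = 2444*18 = 43992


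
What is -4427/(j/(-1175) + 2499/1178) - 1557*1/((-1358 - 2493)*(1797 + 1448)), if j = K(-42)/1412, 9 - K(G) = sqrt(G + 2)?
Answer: -112071010333066430118745464663/53703630520662611746761295 + 5096155491759400*I*sqrt(10)/4297495459379819041 ≈ -2086.8 + 0.00375*I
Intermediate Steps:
K(G) = 9 - sqrt(2 + G) (K(G) = 9 - sqrt(G + 2) = 9 - sqrt(2 + G))
j = 9/1412 - I*sqrt(10)/706 (j = (9 - sqrt(2 - 42))/1412 = (9 - sqrt(-40))*(1/1412) = (9 - 2*I*sqrt(10))*(1/1412) = 9/1412 - I*sqrt(10)/706 ≈ 0.0063739 - 0.0044791*I)
-4427/(j/(-1175) + 2499/1178) - 1557*1/((-1358 - 2493)*(1797 + 1448)) = -4427/((9/1412 - I*sqrt(10)/706)/(-1175) + 2499/1178) - 1557*1/((-1358 - 2493)*(1797 + 1448)) = -4427/((9/1412 - I*sqrt(10)/706)*(-1/1175) + 2499*(1/1178)) - 1557/((-3851*3245)) = -4427/((-9/1659100 + I*sqrt(10)/829550) + 2499/1178) - 1557/(-12496495) = -4427/(2073040149/977209900 + I*sqrt(10)/829550) - 1557*(-1/12496495) = -4427/(2073040149/977209900 + I*sqrt(10)/829550) + 1557/12496495 = 1557/12496495 - 4427/(2073040149/977209900 + I*sqrt(10)/829550)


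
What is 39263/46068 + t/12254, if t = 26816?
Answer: 78022195/25659876 ≈ 3.0406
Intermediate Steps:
39263/46068 + t/12254 = 39263/46068 + 26816/12254 = 39263*(1/46068) + 26816*(1/12254) = 39263/46068 + 13408/6127 = 78022195/25659876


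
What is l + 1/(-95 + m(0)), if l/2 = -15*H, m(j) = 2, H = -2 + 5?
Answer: -8371/93 ≈ -90.011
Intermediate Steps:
H = 3
l = -90 (l = 2*(-15*3) = 2*(-45) = -90)
l + 1/(-95 + m(0)) = -90 + 1/(-95 + 2) = -90 + 1/(-93) = -90 - 1/93 = -8371/93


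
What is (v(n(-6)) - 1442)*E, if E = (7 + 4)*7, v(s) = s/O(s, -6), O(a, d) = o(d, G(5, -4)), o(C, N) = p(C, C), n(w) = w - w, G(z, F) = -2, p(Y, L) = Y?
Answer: -111034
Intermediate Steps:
n(w) = 0
o(C, N) = C
O(a, d) = d
v(s) = -s/6 (v(s) = s/(-6) = s*(-⅙) = -s/6)
E = 77 (E = 11*7 = 77)
(v(n(-6)) - 1442)*E = (-⅙*0 - 1442)*77 = (0 - 1442)*77 = -1442*77 = -111034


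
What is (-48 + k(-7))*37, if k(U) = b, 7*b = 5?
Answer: -12247/7 ≈ -1749.6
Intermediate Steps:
b = 5/7 (b = (⅐)*5 = 5/7 ≈ 0.71429)
k(U) = 5/7
(-48 + k(-7))*37 = (-48 + 5/7)*37 = -331/7*37 = -12247/7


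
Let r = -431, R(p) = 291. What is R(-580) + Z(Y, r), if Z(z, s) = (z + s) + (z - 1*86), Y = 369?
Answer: 512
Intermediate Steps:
Z(z, s) = -86 + s + 2*z (Z(z, s) = (s + z) + (z - 86) = (s + z) + (-86 + z) = -86 + s + 2*z)
R(-580) + Z(Y, r) = 291 + (-86 - 431 + 2*369) = 291 + (-86 - 431 + 738) = 291 + 221 = 512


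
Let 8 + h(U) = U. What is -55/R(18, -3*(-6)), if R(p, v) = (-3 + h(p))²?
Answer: -55/49 ≈ -1.1224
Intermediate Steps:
h(U) = -8 + U
R(p, v) = (-11 + p)² (R(p, v) = (-3 + (-8 + p))² = (-11 + p)²)
-55/R(18, -3*(-6)) = -55/(-11 + 18)² = -55/7² = -55/49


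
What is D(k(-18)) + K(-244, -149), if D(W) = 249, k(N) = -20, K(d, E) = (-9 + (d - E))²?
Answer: 11065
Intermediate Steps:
K(d, E) = (-9 + d - E)²
D(k(-18)) + K(-244, -149) = 249 + (9 - 149 - 1*(-244))² = 249 + (9 - 149 + 244)² = 249 + 104² = 249 + 10816 = 11065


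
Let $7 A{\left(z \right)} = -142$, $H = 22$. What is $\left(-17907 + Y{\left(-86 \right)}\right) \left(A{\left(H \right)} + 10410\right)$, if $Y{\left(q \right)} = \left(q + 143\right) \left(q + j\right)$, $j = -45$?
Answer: $- \frac{1845400272}{7} \approx -2.6363 \cdot 10^{8}$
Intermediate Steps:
$A{\left(z \right)} = - \frac{142}{7}$ ($A{\left(z \right)} = \frac{1}{7} \left(-142\right) = - \frac{142}{7}$)
$Y{\left(q \right)} = \left(-45 + q\right) \left(143 + q\right)$ ($Y{\left(q \right)} = \left(q + 143\right) \left(q - 45\right) = \left(143 + q\right) \left(-45 + q\right) = \left(-45 + q\right) \left(143 + q\right)$)
$\left(-17907 + Y{\left(-86 \right)}\right) \left(A{\left(H \right)} + 10410\right) = \left(-17907 + \left(-6435 + \left(-86\right)^{2} + 98 \left(-86\right)\right)\right) \left(- \frac{142}{7} + 10410\right) = \left(-17907 - 7467\right) \frac{72728}{7} = \left(-25374\right) \frac{72728}{7} = - \frac{1845400272}{7}$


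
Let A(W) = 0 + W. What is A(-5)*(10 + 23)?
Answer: -165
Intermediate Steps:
A(W) = W
A(-5)*(10 + 23) = -5*(10 + 23) = -5*33 = -165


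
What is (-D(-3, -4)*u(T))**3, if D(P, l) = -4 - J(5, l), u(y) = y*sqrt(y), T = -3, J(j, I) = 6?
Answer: 81000*I*sqrt(3) ≈ 1.403e+5*I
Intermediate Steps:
u(y) = y**(3/2)
D(P, l) = -10 (D(P, l) = -4 - 1*6 = -4 - 6 = -10)
(-D(-3, -4)*u(T))**3 = (-(-10)*(-3)**(3/2))**3 = (-(-10)*(-3*I*sqrt(3)))**3 = (-30*I*sqrt(3))**3 = 81000*I*sqrt(3)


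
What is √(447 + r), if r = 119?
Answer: √566 ≈ 23.791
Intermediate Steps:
√(447 + r) = √(447 + 119) = √566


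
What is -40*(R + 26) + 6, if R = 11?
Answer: -1474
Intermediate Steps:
-40*(R + 26) + 6 = -40*(11 + 26) + 6 = -40*37 + 6 = -1480 + 6 = -1474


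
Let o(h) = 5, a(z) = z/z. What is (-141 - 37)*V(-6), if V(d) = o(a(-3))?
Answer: -890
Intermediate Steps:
a(z) = 1
V(d) = 5
(-141 - 37)*V(-6) = (-141 - 37)*5 = -178*5 = -890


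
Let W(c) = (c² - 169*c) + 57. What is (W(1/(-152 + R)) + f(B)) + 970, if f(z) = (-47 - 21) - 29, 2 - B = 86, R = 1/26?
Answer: 14535034300/15610401 ≈ 931.11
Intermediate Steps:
R = 1/26 ≈ 0.038462
B = -84 (B = 2 - 1*86 = 2 - 86 = -84)
f(z) = -97 (f(z) = -68 - 29 = -97)
W(c) = 57 + c² - 169*c
(W(1/(-152 + R)) + f(B)) + 970 = ((57 + (1/(-152 + 1/26))² - 169/(-152 + 1/26)) - 97) + 970 = ((57 + (1/(-3951/26))² - 169/(-3951/26)) - 97) + 970 = ((57 + (-26/3951)² - 169*(-26/3951)) - 97) + 970 = ((57 + 676/15610401 + 4394/3951) - 97) + 970 = (907154227/15610401 - 97) + 970 = -607054670/15610401 + 970 = 14535034300/15610401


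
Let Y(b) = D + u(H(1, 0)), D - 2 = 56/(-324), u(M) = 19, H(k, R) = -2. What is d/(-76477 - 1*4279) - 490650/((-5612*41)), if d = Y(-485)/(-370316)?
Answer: 297128360749569901/139339363618183248 ≈ 2.1324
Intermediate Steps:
D = 148/81 (D = 2 + 56/(-324) = 2 + 56*(-1/324) = 2 - 14/81 = 148/81 ≈ 1.8272)
Y(b) = 1687/81 (Y(b) = 148/81 + 19 = 1687/81)
d = -1687/29995596 (d = (1687/81)/(-370316) = (1687/81)*(-1/370316) = -1687/29995596 ≈ -5.6242e-5)
d/(-76477 - 1*4279) - 490650/((-5612*41)) = -1687/(29995596*(-76477 - 1*4279)) - 490650/((-5612*41)) = -1687/(29995596*(-76477 - 4279)) - 490650/(-230092) = -1687/29995596/(-80756) - 490650*(-1/230092) = -1687/29995596*(-1/80756) + 245325/115046 = 1687/2422324350576 + 245325/115046 = 297128360749569901/139339363618183248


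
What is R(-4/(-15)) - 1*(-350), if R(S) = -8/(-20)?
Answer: 1752/5 ≈ 350.40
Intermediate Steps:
R(S) = 2/5 (R(S) = -8*(-1/20) = 2/5)
R(-4/(-15)) - 1*(-350) = 2/5 - 1*(-350) = 2/5 + 350 = 1752/5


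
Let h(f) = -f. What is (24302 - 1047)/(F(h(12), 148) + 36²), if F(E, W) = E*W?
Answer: -4651/96 ≈ -48.448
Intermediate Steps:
(24302 - 1047)/(F(h(12), 148) + 36²) = (24302 - 1047)/(-1*12*148 + 36²) = 23255/(-12*148 + 1296) = 23255/(-1776 + 1296) = 23255/(-480) = 23255*(-1/480) = -4651/96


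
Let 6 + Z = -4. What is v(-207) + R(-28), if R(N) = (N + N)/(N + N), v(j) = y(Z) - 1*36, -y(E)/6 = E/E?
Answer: -41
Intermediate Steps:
Z = -10 (Z = -6 - 4 = -10)
y(E) = -6 (y(E) = -6*E/E = -6*1 = -6)
v(j) = -42 (v(j) = -6 - 1*36 = -6 - 36 = -42)
R(N) = 1 (R(N) = (2*N)/((2*N)) = (2*N)*(1/(2*N)) = 1)
v(-207) + R(-28) = -42 + 1 = -41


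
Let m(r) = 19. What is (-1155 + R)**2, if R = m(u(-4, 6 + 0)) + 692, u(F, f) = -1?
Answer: 197136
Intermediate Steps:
R = 711 (R = 19 + 692 = 711)
(-1155 + R)**2 = (-1155 + 711)**2 = (-444)**2 = 197136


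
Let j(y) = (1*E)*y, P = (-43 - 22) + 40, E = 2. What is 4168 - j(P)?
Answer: 4218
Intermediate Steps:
P = -25 (P = -65 + 40 = -25)
j(y) = 2*y (j(y) = (1*2)*y = 2*y)
4168 - j(P) = 4168 - 2*(-25) = 4168 - 1*(-50) = 4168 + 50 = 4218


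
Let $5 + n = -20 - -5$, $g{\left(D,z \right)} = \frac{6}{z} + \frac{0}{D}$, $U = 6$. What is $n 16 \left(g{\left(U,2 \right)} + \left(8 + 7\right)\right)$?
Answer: $-5760$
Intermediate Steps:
$g{\left(D,z \right)} = \frac{6}{z}$ ($g{\left(D,z \right)} = \frac{6}{z} + 0 = \frac{6}{z}$)
$n = -20$ ($n = -5 - 15 = -20$)
$n 16 \left(g{\left(U,2 \right)} + \left(8 + 7\right)\right) = \left(-20\right) 16 \left(\frac{6}{2} + \left(8 + 7\right)\right) = - 320 \left(6 \cdot \frac{1}{2} + 15\right) = - 320 \left(3 + 15\right) = \left(-320\right) 18 = -5760$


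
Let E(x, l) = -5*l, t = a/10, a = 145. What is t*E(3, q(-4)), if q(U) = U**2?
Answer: -1160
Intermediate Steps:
t = 29/2 (t = 145/10 = 145*(1/10) = 29/2 ≈ 14.500)
t*E(3, q(-4)) = 29*(-5*(-4)**2)/2 = 29*(-5*16)/2 = (29/2)*(-80) = -1160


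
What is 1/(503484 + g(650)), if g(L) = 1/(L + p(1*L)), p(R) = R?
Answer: 1300/654529201 ≈ 1.9862e-6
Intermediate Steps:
g(L) = 1/(2*L) (g(L) = 1/(L + 1*L) = 1/(L + L) = 1/(2*L))
1/(503484 + g(650)) = 1/(503484 + (½)/650) = 1/(503484 + (½)*(1/650)) = 1/(503484 + 1/1300) = 1/(654529201/1300) = 1300/654529201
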